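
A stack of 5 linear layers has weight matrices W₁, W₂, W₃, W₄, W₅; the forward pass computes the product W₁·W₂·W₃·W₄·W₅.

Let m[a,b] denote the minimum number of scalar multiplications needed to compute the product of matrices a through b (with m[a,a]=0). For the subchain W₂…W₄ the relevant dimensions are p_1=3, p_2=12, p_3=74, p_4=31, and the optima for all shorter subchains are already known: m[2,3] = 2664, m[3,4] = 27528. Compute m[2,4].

m[2,4] = min over k∈[2,3] of m[2,k]+m[k+1,4]+p_{1}·p_k·p_{4}.
k=2: 0 + 27528 + 3·12·31 = 28644; k=3: 2664 + 0 + 3·74·31 = 9546.
Minimum: 9546 at k=3.

9546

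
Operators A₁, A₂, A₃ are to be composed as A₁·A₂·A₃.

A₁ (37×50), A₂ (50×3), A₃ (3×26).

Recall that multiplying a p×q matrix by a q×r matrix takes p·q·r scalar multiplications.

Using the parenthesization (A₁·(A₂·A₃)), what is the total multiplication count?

(A₂·A₃): 50×3 by 3×26 → 50×26, cost 50·3·26 = 3900
(A₁·(A₂·A₃)): 37×50 by 50×26 → 37×26, cost 37·50·26 = 48100; cumulative 52000
Total: 52000 scalar multiplications.

52000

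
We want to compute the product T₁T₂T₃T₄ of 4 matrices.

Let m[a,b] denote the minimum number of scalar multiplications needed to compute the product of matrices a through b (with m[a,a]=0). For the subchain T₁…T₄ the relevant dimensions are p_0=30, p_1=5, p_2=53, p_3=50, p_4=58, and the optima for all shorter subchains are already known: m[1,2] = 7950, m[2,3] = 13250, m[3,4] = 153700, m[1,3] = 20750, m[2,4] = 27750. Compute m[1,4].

36450

m[1,4] = min over k∈[1,3] of m[1,k]+m[k+1,4]+p_{0}·p_k·p_{4}.
k=1: 0 + 27750 + 30·5·58 = 36450; k=2: 7950 + 153700 + 30·53·58 = 253870; k=3: 20750 + 0 + 30·50·58 = 107750.
Minimum: 36450 at k=1.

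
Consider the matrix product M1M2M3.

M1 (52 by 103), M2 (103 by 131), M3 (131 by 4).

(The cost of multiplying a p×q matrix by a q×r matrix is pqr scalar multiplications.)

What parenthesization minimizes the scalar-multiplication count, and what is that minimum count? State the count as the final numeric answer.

75396

(M1(M2M3)): cost 75396.
((M1M2)M3): cost 728884.
Optimal: (M1(M2M3)) with cost 75396.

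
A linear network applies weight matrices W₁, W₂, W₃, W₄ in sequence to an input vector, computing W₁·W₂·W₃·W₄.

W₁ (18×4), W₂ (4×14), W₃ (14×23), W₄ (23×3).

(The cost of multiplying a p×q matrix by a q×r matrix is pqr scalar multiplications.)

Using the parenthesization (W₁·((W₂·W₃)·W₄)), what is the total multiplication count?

(W₂·W₃): 4×14 by 14×23 → 4×23, cost 4·14·23 = 1288
((W₂·W₃)·W₄): 4×23 by 23×3 → 4×3, cost 4·23·3 = 276; cumulative 1564
(W₁·((W₂·W₃)·W₄)): 18×4 by 4×3 → 18×3, cost 18·4·3 = 216; cumulative 1780
Total: 1780 scalar multiplications.

1780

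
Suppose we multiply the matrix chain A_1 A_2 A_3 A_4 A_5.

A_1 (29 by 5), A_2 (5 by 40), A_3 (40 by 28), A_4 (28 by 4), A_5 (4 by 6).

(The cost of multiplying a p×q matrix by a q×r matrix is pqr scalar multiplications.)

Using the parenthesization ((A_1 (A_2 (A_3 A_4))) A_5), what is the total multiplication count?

(A_3 A_4): 40×28 by 28×4 → 40×4, cost 40·28·4 = 4480
(A_2 (A_3 A_4)): 5×40 by 40×4 → 5×4, cost 5·40·4 = 800; cumulative 5280
(A_1 (A_2 (A_3 A_4))): 29×5 by 5×4 → 29×4, cost 29·5·4 = 580; cumulative 5860
((A_1 (A_2 (A_3 A_4))) A_5): 29×4 by 4×6 → 29×6, cost 29·4·6 = 696; cumulative 6556
Total: 6556 scalar multiplications.

6556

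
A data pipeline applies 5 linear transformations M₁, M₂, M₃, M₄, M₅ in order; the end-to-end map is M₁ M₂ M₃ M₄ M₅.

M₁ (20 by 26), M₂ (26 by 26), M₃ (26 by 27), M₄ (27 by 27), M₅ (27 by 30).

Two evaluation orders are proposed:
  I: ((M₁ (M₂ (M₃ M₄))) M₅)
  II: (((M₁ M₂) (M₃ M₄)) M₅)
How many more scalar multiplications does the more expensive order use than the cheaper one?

4732

Order I = ((M₁ (M₂ (M₃ M₄))) M₅): (M₃ M₄): 26×27 by 27×27 → 26×27, cost 26·27·27 = 18954; (M₂ (M₃ M₄)): 26×26 by 26×27 → 26×27, cost 26·26·27 = 18252; cumulative 37206; (M₁ (M₂ (M₃ M₄))): 20×26 by 26×27 → 20×27, cost 20·26·27 = 14040; cumulative 51246; ((M₁ (M₂ (M₃ M₄))) M₅): 20×27 by 27×30 → 20×30, cost 20·27·30 = 16200; cumulative 67446. Total 67446.
Order II = (((M₁ M₂) (M₃ M₄)) M₅): (M₁ M₂): 20×26 by 26×26 → 20×26, cost 20·26·26 = 13520; (M₃ M₄): 26×27 by 27×27 → 26×27, cost 26·27·27 = 18954; ((M₁ M₂) (M₃ M₄)): 20×26 by 26×27 → 20×27, cost 20·26·27 = 14040; cumulative 46514; (((M₁ M₂) (M₃ M₄)) M₅): 20×27 by 27×30 → 20×30, cost 20·27·30 = 16200; cumulative 62714. Total 62714.
Difference: |67446 − 62714| = 4732.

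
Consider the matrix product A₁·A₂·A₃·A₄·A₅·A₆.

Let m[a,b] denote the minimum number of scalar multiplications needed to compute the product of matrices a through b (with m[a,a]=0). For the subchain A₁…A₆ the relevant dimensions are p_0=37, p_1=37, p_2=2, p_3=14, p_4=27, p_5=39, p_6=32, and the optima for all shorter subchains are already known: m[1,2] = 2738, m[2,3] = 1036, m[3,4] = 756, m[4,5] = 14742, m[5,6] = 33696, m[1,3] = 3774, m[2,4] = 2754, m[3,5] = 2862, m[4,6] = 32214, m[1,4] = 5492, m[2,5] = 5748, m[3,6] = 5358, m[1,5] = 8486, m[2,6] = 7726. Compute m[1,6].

10464

m[1,6] = min over k∈[1,5] of m[1,k]+m[k+1,6]+p_{0}·p_k·p_{6}.
k=1: 0 + 7726 + 37·37·32 = 51534; k=2: 2738 + 5358 + 37·2·32 = 10464; k=3: 3774 + 32214 + 37·14·32 = 52564; k=4: 5492 + 33696 + 37·27·32 = 71156; k=5: 8486 + 0 + 37·39·32 = 54662.
Minimum: 10464 at k=2.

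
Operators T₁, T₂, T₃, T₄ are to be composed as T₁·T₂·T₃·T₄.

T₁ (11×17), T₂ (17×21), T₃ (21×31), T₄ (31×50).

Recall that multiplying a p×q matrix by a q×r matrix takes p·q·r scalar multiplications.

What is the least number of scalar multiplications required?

28138

Adjacent pairs: T₁T₂ = 11·17·21 = 3927; T₂T₃ = 17·21·31 = 11067; T₃T₄ = 21·31·50 = 32550.
Length 3: T₁..T₃: k=1: 0+11067+11·17·31=16864; k=2: 3927+0+11·21·31=11088 → min 11088 | T₂..T₄: k=2: 0+32550+17·21·50=50400; k=3: 11067+0+17·31·50=37417 → min 37417.
Length 4: T₁..T₄: k=1: 0+37417+11·17·50=46767; k=2: 3927+32550+11·21·50=48027; k=3: 11088+0+11·31·50=28138 → min 28138.
Optimal order: (((T₁·T₂)·T₃)·T₄) with cost 28138.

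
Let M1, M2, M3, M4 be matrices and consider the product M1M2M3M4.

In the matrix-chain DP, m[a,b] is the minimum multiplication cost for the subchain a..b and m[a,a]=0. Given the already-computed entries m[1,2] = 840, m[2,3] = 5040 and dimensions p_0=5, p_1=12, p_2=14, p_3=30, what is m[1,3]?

2940

m[1,3] = min over k∈[1,2] of m[1,k]+m[k+1,3]+p_{0}·p_k·p_{3}.
k=1: 0 + 5040 + 5·12·30 = 6840; k=2: 840 + 0 + 5·14·30 = 2940.
Minimum: 2940 at k=2.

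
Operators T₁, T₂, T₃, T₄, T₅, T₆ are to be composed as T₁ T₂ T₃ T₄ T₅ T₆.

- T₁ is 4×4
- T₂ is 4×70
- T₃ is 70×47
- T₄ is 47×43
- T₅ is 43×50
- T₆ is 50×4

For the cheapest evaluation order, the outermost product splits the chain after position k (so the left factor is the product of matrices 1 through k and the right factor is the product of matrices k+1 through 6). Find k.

Adjacent pairs: T₁T₂ = 4·4·70 = 1120; T₂T₃ = 4·70·47 = 13160; T₃T₄ = 70·47·43 = 141470; T₄T₅ = 47·43·50 = 101050; T₅T₆ = 43·50·4 = 8600.
Length 3: T₁..T₃: k=1: 0+13160+4·4·47=13912; k=2: 1120+0+4·70·47=14280 → min 13912 | T₂..T₄: k=2: 0+141470+4·70·43=153510; k=3: 13160+0+4·47·43=21244 → min 21244 | T₃..T₅: k=3: 0+101050+70·47·50=265550; k=4: 141470+0+70·43·50=291970 → min 265550 | T₄..T₆: k=4: 0+8600+47·43·4=16684; k=5: 101050+0+47·50·4=110450 → min 16684.
Length 4: T₁..T₄: k=1: 0+21244+4·4·43=21932; k=2: 1120+141470+4·70·43=154630; k=3: 13912+0+4·47·43=21996 → min 21932 | T₂..T₅: k=2: 0+265550+4·70·50=279550; k=3: 13160+101050+4·47·50=123610; k=4: 21244+0+4·43·50=29844 → min 29844 | T₃..T₆: k=3: 0+16684+70·47·4=29844; k=4: 141470+8600+70·43·4=162110; k=5: 265550+0+70·50·4=279550 → min 29844.
Length 5: T₁..T₅: k=1: 0+29844+4·4·50=30644; k=2: 1120+265550+4·70·50=280670; k=3: 13912+101050+4·47·50=124362; k=4: 21932+0+4·43·50=30532 → min 30532 | T₂..T₆: k=2: 0+29844+4·70·4=30964; k=3: 13160+16684+4·47·4=30596; k=4: 21244+8600+4·43·4=30532; k=5: 29844+0+4·50·4=30644 → min 30532.
Top-level splits: k=1: (T₁..T₁)·(T₂..T₆) → 0+30532+4·4·4 = 30596; k=2: (T₁..T₂)·(T₃..T₆) → 1120+29844+4·70·4 = 32084; k=3: (T₁..T₃)·(T₄..T₆) → 13912+16684+4·47·4 = 31348; k=4: (T₁..T₄)·(T₅..T₆) → 21932+8600+4·43·4 = 31220; k=5: (T₁..T₅)·(T₆..T₆) → 30532+0+4·50·4 = 31332.
Best split is after T₁, i.e. k = 1.

1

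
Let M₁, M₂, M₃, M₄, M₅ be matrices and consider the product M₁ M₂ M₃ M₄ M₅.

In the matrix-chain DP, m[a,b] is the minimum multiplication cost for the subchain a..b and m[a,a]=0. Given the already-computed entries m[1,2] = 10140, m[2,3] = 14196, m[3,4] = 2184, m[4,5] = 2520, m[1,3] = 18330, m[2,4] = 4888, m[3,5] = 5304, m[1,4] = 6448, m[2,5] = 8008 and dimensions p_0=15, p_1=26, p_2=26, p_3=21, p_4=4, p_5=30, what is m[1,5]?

m[1,5] = min over k∈[1,4] of m[1,k]+m[k+1,5]+p_{0}·p_k·p_{5}.
k=1: 0 + 8008 + 15·26·30 = 19708; k=2: 10140 + 5304 + 15·26·30 = 27144; k=3: 18330 + 2520 + 15·21·30 = 30300; k=4: 6448 + 0 + 15·4·30 = 8248.
Minimum: 8248 at k=4.

8248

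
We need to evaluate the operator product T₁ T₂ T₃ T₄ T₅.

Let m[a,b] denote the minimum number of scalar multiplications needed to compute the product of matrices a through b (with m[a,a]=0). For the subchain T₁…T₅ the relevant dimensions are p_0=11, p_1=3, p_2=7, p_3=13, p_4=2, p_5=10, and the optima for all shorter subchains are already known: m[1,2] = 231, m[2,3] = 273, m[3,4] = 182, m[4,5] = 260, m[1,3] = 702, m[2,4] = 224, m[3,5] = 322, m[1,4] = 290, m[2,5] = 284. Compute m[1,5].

m[1,5] = min over k∈[1,4] of m[1,k]+m[k+1,5]+p_{0}·p_k·p_{5}.
k=1: 0 + 284 + 11·3·10 = 614; k=2: 231 + 322 + 11·7·10 = 1323; k=3: 702 + 260 + 11·13·10 = 2392; k=4: 290 + 0 + 11·2·10 = 510.
Minimum: 510 at k=4.

510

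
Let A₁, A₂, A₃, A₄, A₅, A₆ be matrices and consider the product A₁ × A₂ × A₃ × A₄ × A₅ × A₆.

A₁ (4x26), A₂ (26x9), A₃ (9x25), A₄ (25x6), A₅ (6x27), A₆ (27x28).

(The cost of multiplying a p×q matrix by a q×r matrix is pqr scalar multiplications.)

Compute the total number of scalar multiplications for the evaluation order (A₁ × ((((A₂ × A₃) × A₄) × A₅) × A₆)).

(A₂ × A₃): 26×9 by 9×25 → 26×25, cost 26·9·25 = 5850
((A₂ × A₃) × A₄): 26×25 by 25×6 → 26×6, cost 26·25·6 = 3900; cumulative 9750
(((A₂ × A₃) × A₄) × A₅): 26×6 by 6×27 → 26×27, cost 26·6·27 = 4212; cumulative 13962
((((A₂ × A₃) × A₄) × A₅) × A₆): 26×27 by 27×28 → 26×28, cost 26·27·28 = 19656; cumulative 33618
(A₁ × ((((A₂ × A₃) × A₄) × A₅) × A₆)): 4×26 by 26×28 → 4×28, cost 4·26·28 = 2912; cumulative 36530
Total: 36530 scalar multiplications.

36530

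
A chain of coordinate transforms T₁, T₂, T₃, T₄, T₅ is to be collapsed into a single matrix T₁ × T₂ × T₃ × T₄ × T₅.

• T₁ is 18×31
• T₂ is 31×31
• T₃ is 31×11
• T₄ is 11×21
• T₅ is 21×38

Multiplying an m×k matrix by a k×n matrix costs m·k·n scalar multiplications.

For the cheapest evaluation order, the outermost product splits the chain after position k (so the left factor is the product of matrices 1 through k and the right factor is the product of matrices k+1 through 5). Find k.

Adjacent pairs: T₁T₂ = 18·31·31 = 17298; T₂T₃ = 31·31·11 = 10571; T₃T₄ = 31·11·21 = 7161; T₄T₅ = 11·21·38 = 8778.
Length 3: T₁..T₃: k=1: 0+10571+18·31·11=16709; k=2: 17298+0+18·31·11=23436 → min 16709 | T₂..T₄: k=2: 0+7161+31·31·21=27342; k=3: 10571+0+31·11·21=17732 → min 17732 | T₃..T₅: k=3: 0+8778+31·11·38=21736; k=4: 7161+0+31·21·38=31899 → min 21736.
Length 4: T₁..T₄: k=1: 0+17732+18·31·21=29450; k=2: 17298+7161+18·31·21=36177; k=3: 16709+0+18·11·21=20867 → min 20867 | T₂..T₅: k=2: 0+21736+31·31·38=58254; k=3: 10571+8778+31·11·38=32307; k=4: 17732+0+31·21·38=42470 → min 32307.
Top-level splits: k=1: (T₁..T₁)·(T₂..T₅) → 0+32307+18·31·38 = 53511; k=2: (T₁..T₂)·(T₃..T₅) → 17298+21736+18·31·38 = 60238; k=3: (T₁..T₃)·(T₄..T₅) → 16709+8778+18·11·38 = 33011; k=4: (T₁..T₄)·(T₅..T₅) → 20867+0+18·21·38 = 35231.
Best split is after T₃, i.e. k = 3.

3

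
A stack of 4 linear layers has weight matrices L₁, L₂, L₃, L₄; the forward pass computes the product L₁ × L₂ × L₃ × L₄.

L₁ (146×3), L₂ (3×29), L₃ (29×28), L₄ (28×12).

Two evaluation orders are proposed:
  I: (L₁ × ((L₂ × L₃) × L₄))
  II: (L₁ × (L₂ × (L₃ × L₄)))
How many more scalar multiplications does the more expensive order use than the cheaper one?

7344

Order I = (L₁ × ((L₂ × L₃) × L₄)): (L₂ × L₃): 3×29 by 29×28 → 3×28, cost 3·29·28 = 2436; ((L₂ × L₃) × L₄): 3×28 by 28×12 → 3×12, cost 3·28·12 = 1008; cumulative 3444; (L₁ × ((L₂ × L₃) × L₄)): 146×3 by 3×12 → 146×12, cost 146·3·12 = 5256; cumulative 8700. Total 8700.
Order II = (L₁ × (L₂ × (L₃ × L₄))): (L₃ × L₄): 29×28 by 28×12 → 29×12, cost 29·28·12 = 9744; (L₂ × (L₃ × L₄)): 3×29 by 29×12 → 3×12, cost 3·29·12 = 1044; cumulative 10788; (L₁ × (L₂ × (L₃ × L₄))): 146×3 by 3×12 → 146×12, cost 146·3·12 = 5256; cumulative 16044. Total 16044.
Difference: |8700 − 16044| = 7344.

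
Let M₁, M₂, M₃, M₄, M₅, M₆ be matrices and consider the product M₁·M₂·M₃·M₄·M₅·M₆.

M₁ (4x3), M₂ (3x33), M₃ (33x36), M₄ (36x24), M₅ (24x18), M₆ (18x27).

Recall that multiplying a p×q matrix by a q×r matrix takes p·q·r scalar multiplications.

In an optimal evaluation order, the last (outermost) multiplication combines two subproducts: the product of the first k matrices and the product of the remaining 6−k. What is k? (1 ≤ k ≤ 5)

1

Adjacent pairs: M₁M₂ = 4·3·33 = 396; M₂M₃ = 3·33·36 = 3564; M₃M₄ = 33·36·24 = 28512; M₄M₅ = 36·24·18 = 15552; M₅M₆ = 24·18·27 = 11664.
Length 3: M₁..M₃: k=1: 0+3564+4·3·36=3996; k=2: 396+0+4·33·36=5148 → min 3996 | M₂..M₄: k=2: 0+28512+3·33·24=30888; k=3: 3564+0+3·36·24=6156 → min 6156 | M₃..M₅: k=3: 0+15552+33·36·18=36936; k=4: 28512+0+33·24·18=42768 → min 36936 | M₄..M₆: k=4: 0+11664+36·24·27=34992; k=5: 15552+0+36·18·27=33048 → min 33048.
Length 4: M₁..M₄: k=1: 0+6156+4·3·24=6444; k=2: 396+28512+4·33·24=32076; k=3: 3996+0+4·36·24=7452 → min 6444 | M₂..M₅: k=2: 0+36936+3·33·18=38718; k=3: 3564+15552+3·36·18=21060; k=4: 6156+0+3·24·18=7452 → min 7452 | M₃..M₆: k=3: 0+33048+33·36·27=65124; k=4: 28512+11664+33·24·27=61560; k=5: 36936+0+33·18·27=52974 → min 52974.
Length 5: M₁..M₅: k=1: 0+7452+4·3·18=7668; k=2: 396+36936+4·33·18=39708; k=3: 3996+15552+4·36·18=22140; k=4: 6444+0+4·24·18=8172 → min 7668 | M₂..M₆: k=2: 0+52974+3·33·27=55647; k=3: 3564+33048+3·36·27=39528; k=4: 6156+11664+3·24·27=19764; k=5: 7452+0+3·18·27=8910 → min 8910.
Top-level splits: k=1: (M₁..M₁)·(M₂..M₆) → 0+8910+4·3·27 = 9234; k=2: (M₁..M₂)·(M₃..M₆) → 396+52974+4·33·27 = 56934; k=3: (M₁..M₃)·(M₄..M₆) → 3996+33048+4·36·27 = 40932; k=4: (M₁..M₄)·(M₅..M₆) → 6444+11664+4·24·27 = 20700; k=5: (M₁..M₅)·(M₆..M₆) → 7668+0+4·18·27 = 9612.
Best split is after M₁, i.e. k = 1.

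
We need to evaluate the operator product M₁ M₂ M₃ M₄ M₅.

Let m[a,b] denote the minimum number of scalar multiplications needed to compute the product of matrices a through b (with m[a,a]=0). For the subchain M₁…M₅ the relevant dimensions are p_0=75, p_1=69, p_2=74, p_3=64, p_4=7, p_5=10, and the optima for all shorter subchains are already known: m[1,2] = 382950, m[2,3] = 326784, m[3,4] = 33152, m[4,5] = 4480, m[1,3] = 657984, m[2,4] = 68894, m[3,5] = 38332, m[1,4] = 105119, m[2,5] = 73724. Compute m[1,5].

110369

m[1,5] = min over k∈[1,4] of m[1,k]+m[k+1,5]+p_{0}·p_k·p_{5}.
k=1: 0 + 73724 + 75·69·10 = 125474; k=2: 382950 + 38332 + 75·74·10 = 476782; k=3: 657984 + 4480 + 75·64·10 = 710464; k=4: 105119 + 0 + 75·7·10 = 110369.
Minimum: 110369 at k=4.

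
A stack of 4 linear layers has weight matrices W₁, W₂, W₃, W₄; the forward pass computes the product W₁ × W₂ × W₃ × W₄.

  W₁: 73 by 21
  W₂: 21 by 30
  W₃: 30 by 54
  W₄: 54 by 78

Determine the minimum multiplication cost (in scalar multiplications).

242046

Adjacent pairs: W₁W₂ = 73·21·30 = 45990; W₂W₃ = 21·30·54 = 34020; W₃W₄ = 30·54·78 = 126360.
Length 3: W₁..W₃: k=1: 0+34020+73·21·54=116802; k=2: 45990+0+73·30·54=164250 → min 116802 | W₂..W₄: k=2: 0+126360+21·30·78=175500; k=3: 34020+0+21·54·78=122472 → min 122472.
Length 4: W₁..W₄: k=1: 0+122472+73·21·78=242046; k=2: 45990+126360+73·30·78=343170; k=3: 116802+0+73·54·78=424278 → min 242046.
Optimal order: (W₁ × ((W₂ × W₃) × W₄)) with cost 242046.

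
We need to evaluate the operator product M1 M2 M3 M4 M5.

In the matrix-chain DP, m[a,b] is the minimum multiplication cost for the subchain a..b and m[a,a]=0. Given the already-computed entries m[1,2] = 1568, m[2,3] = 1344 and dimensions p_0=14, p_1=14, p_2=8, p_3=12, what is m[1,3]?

m[1,3] = min over k∈[1,2] of m[1,k]+m[k+1,3]+p_{0}·p_k·p_{3}.
k=1: 0 + 1344 + 14·14·12 = 3696; k=2: 1568 + 0 + 14·8·12 = 2912.
Minimum: 2912 at k=2.

2912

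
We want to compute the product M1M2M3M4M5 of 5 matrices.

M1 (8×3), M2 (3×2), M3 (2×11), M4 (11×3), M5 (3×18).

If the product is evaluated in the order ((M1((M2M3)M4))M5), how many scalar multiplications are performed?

669

(M2M3): 3×2 by 2×11 → 3×11, cost 3·2·11 = 66
((M2M3)M4): 3×11 by 11×3 → 3×3, cost 3·11·3 = 99; cumulative 165
(M1((M2M3)M4)): 8×3 by 3×3 → 8×3, cost 8·3·3 = 72; cumulative 237
((M1((M2M3)M4))M5): 8×3 by 3×18 → 8×18, cost 8·3·18 = 432; cumulative 669
Total: 669 scalar multiplications.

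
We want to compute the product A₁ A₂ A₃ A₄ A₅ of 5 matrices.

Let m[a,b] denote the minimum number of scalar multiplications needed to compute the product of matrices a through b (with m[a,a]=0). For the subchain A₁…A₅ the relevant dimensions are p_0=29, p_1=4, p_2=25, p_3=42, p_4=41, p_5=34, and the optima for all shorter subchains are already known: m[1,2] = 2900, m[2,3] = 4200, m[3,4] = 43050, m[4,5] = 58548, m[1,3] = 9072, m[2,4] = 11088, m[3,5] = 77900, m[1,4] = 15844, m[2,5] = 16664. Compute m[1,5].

m[1,5] = min over k∈[1,4] of m[1,k]+m[k+1,5]+p_{0}·p_k·p_{5}.
k=1: 0 + 16664 + 29·4·34 = 20608; k=2: 2900 + 77900 + 29·25·34 = 105450; k=3: 9072 + 58548 + 29·42·34 = 109032; k=4: 15844 + 0 + 29·41·34 = 56270.
Minimum: 20608 at k=1.

20608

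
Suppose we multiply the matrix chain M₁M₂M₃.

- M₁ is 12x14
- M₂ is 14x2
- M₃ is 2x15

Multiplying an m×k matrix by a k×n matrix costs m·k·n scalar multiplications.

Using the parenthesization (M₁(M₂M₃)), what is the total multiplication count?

2940

(M₂M₃): 14×2 by 2×15 → 14×15, cost 14·2·15 = 420
(M₁(M₂M₃)): 12×14 by 14×15 → 12×15, cost 12·14·15 = 2520; cumulative 2940
Total: 2940 scalar multiplications.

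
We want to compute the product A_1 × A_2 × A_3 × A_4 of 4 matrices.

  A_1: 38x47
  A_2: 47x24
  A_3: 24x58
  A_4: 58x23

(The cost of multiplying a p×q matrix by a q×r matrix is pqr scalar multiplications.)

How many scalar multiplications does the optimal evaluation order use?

Adjacent pairs: A_1A_2 = 38·47·24 = 42864; A_2A_3 = 47·24·58 = 65424; A_3A_4 = 24·58·23 = 32016.
Length 3: A_1..A_3: k=1: 0+65424+38·47·58=169012; k=2: 42864+0+38·24·58=95760 → min 95760 | A_2..A_4: k=2: 0+32016+47·24·23=57960; k=3: 65424+0+47·58·23=128122 → min 57960.
Length 4: A_1..A_4: k=1: 0+57960+38·47·23=99038; k=2: 42864+32016+38·24·23=95856; k=3: 95760+0+38·58·23=146452 → min 95856.
Optimal order: ((A_1 × A_2) × (A_3 × A_4)) with cost 95856.

95856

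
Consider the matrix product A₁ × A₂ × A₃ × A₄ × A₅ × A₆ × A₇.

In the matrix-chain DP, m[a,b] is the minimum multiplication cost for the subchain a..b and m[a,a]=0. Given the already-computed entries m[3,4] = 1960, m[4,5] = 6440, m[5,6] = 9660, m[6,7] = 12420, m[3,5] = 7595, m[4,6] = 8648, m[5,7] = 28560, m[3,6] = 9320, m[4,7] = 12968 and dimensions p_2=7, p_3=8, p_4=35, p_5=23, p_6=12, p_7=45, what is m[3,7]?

m[3,7] = min over k∈[3,6] of m[3,k]+m[k+1,7]+p_{2}·p_k·p_{7}.
k=3: 0 + 12968 + 7·8·45 = 15488; k=4: 1960 + 28560 + 7·35·45 = 41545; k=5: 7595 + 12420 + 7·23·45 = 27260; k=6: 9320 + 0 + 7·12·45 = 13100.
Minimum: 13100 at k=6.

13100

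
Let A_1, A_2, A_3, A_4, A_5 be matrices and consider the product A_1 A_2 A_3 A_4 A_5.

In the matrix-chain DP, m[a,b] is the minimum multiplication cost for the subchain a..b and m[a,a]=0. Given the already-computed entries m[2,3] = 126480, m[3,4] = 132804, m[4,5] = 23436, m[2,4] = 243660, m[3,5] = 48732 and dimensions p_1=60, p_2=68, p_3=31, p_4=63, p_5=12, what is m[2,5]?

m[2,5] = min over k∈[2,4] of m[2,k]+m[k+1,5]+p_{1}·p_k·p_{5}.
k=2: 0 + 48732 + 60·68·12 = 97692; k=3: 126480 + 23436 + 60·31·12 = 172236; k=4: 243660 + 0 + 60·63·12 = 289020.
Minimum: 97692 at k=2.

97692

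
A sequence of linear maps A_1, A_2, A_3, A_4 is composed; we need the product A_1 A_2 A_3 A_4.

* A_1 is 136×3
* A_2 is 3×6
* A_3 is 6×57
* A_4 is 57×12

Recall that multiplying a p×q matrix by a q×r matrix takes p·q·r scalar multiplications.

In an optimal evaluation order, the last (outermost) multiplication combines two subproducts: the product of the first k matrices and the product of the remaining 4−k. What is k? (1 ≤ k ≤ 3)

Adjacent pairs: A_1A_2 = 136·3·6 = 2448; A_2A_3 = 3·6·57 = 1026; A_3A_4 = 6·57·12 = 4104.
Length 3: A_1..A_3: k=1: 0+1026+136·3·57=24282; k=2: 2448+0+136·6·57=48960 → min 24282 | A_2..A_4: k=2: 0+4104+3·6·12=4320; k=3: 1026+0+3·57·12=3078 → min 3078.
Top-level splits: k=1: (A_1..A_1)·(A_2..A_4) → 0+3078+136·3·12 = 7974; k=2: (A_1..A_2)·(A_3..A_4) → 2448+4104+136·6·12 = 16344; k=3: (A_1..A_3)·(A_4..A_4) → 24282+0+136·57·12 = 117306.
Best split is after A_1, i.e. k = 1.

1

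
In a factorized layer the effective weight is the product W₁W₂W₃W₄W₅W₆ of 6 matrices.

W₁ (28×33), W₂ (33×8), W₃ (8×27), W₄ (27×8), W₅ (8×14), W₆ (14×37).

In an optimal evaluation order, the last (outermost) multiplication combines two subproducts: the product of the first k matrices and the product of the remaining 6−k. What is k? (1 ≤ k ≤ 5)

2

Adjacent pairs: W₁W₂ = 28·33·8 = 7392; W₂W₃ = 33·8·27 = 7128; W₃W₄ = 8·27·8 = 1728; W₄W₅ = 27·8·14 = 3024; W₅W₆ = 8·14·37 = 4144.
Length 3: W₁..W₃: k=1: 0+7128+28·33·27=32076; k=2: 7392+0+28·8·27=13440 → min 13440 | W₂..W₄: k=2: 0+1728+33·8·8=3840; k=3: 7128+0+33·27·8=14256 → min 3840 | W₃..W₅: k=3: 0+3024+8·27·14=6048; k=4: 1728+0+8·8·14=2624 → min 2624 | W₄..W₆: k=4: 0+4144+27·8·37=12136; k=5: 3024+0+27·14·37=17010 → min 12136.
Length 4: W₁..W₄: k=1: 0+3840+28·33·8=11232; k=2: 7392+1728+28·8·8=10912; k=3: 13440+0+28·27·8=19488 → min 10912 | W₂..W₅: k=2: 0+2624+33·8·14=6320; k=3: 7128+3024+33·27·14=22626; k=4: 3840+0+33·8·14=7536 → min 6320 | W₃..W₆: k=3: 0+12136+8·27·37=20128; k=4: 1728+4144+8·8·37=8240; k=5: 2624+0+8·14·37=6768 → min 6768.
Length 5: W₁..W₅: k=1: 0+6320+28·33·14=19256; k=2: 7392+2624+28·8·14=13152; k=3: 13440+3024+28·27·14=27048; k=4: 10912+0+28·8·14=14048 → min 13152 | W₂..W₆: k=2: 0+6768+33·8·37=16536; k=3: 7128+12136+33·27·37=52231; k=4: 3840+4144+33·8·37=17752; k=5: 6320+0+33·14·37=23414 → min 16536.
Top-level splits: k=1: (W₁..W₁)·(W₂..W₆) → 0+16536+28·33·37 = 50724; k=2: (W₁..W₂)·(W₃..W₆) → 7392+6768+28·8·37 = 22448; k=3: (W₁..W₃)·(W₄..W₆) → 13440+12136+28·27·37 = 53548; k=4: (W₁..W₄)·(W₅..W₆) → 10912+4144+28·8·37 = 23344; k=5: (W₁..W₅)·(W₆..W₆) → 13152+0+28·14·37 = 27656.
Best split is after W₂, i.e. k = 2.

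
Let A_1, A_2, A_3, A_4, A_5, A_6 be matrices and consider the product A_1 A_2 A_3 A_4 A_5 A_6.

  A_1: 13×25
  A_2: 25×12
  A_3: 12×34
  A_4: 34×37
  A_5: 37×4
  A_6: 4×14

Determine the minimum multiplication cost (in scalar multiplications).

9892

Adjacent pairs: A_1A_2 = 13·25·12 = 3900; A_2A_3 = 25·12·34 = 10200; A_3A_4 = 12·34·37 = 15096; A_4A_5 = 34·37·4 = 5032; A_5A_6 = 37·4·14 = 2072.
Length 3: A_1..A_3: k=1: 0+10200+13·25·34=21250; k=2: 3900+0+13·12·34=9204 → min 9204 | A_2..A_4: k=2: 0+15096+25·12·37=26196; k=3: 10200+0+25·34·37=41650 → min 26196 | A_3..A_5: k=3: 0+5032+12·34·4=6664; k=4: 15096+0+12·37·4=16872 → min 6664 | A_4..A_6: k=4: 0+2072+34·37·14=19684; k=5: 5032+0+34·4·14=6936 → min 6936.
Length 4: A_1..A_4: k=1: 0+26196+13·25·37=38221; k=2: 3900+15096+13·12·37=24768; k=3: 9204+0+13·34·37=25558 → min 24768 | A_2..A_5: k=2: 0+6664+25·12·4=7864; k=3: 10200+5032+25·34·4=18632; k=4: 26196+0+25·37·4=29896 → min 7864 | A_3..A_6: k=3: 0+6936+12·34·14=12648; k=4: 15096+2072+12·37·14=23384; k=5: 6664+0+12·4·14=7336 → min 7336.
Length 5: A_1..A_5: k=1: 0+7864+13·25·4=9164; k=2: 3900+6664+13·12·4=11188; k=3: 9204+5032+13·34·4=16004; k=4: 24768+0+13·37·4=26692 → min 9164 | A_2..A_6: k=2: 0+7336+25·12·14=11536; k=3: 10200+6936+25·34·14=29036; k=4: 26196+2072+25·37·14=41218; k=5: 7864+0+25·4·14=9264 → min 9264.
Length 6: A_1..A_6: k=1: 0+9264+13·25·14=13814; k=2: 3900+7336+13·12·14=13420; k=3: 9204+6936+13·34·14=22328; k=4: 24768+2072+13·37·14=33574; k=5: 9164+0+13·4·14=9892 → min 9892.
Optimal order: ((A_1 (A_2 (A_3 (A_4 A_5)))) A_6) with cost 9892.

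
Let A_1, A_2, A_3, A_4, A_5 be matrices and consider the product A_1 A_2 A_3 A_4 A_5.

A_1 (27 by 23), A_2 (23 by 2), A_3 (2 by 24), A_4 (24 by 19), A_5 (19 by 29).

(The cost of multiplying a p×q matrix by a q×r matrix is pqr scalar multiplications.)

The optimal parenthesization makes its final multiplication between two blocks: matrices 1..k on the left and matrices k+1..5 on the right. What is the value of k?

2

Adjacent pairs: A_1A_2 = 27·23·2 = 1242; A_2A_3 = 23·2·24 = 1104; A_3A_4 = 2·24·19 = 912; A_4A_5 = 24·19·29 = 13224.
Length 3: A_1..A_3: k=1: 0+1104+27·23·24=16008; k=2: 1242+0+27·2·24=2538 → min 2538 | A_2..A_4: k=2: 0+912+23·2·19=1786; k=3: 1104+0+23·24·19=11592 → min 1786 | A_3..A_5: k=3: 0+13224+2·24·29=14616; k=4: 912+0+2·19·29=2014 → min 2014.
Length 4: A_1..A_4: k=1: 0+1786+27·23·19=13585; k=2: 1242+912+27·2·19=3180; k=3: 2538+0+27·24·19=14850 → min 3180 | A_2..A_5: k=2: 0+2014+23·2·29=3348; k=3: 1104+13224+23·24·29=30336; k=4: 1786+0+23·19·29=14459 → min 3348.
Top-level splits: k=1: (A_1..A_1)·(A_2..A_5) → 0+3348+27·23·29 = 21357; k=2: (A_1..A_2)·(A_3..A_5) → 1242+2014+27·2·29 = 4822; k=3: (A_1..A_3)·(A_4..A_5) → 2538+13224+27·24·29 = 34554; k=4: (A_1..A_4)·(A_5..A_5) → 3180+0+27·19·29 = 18057.
Best split is after A_2, i.e. k = 2.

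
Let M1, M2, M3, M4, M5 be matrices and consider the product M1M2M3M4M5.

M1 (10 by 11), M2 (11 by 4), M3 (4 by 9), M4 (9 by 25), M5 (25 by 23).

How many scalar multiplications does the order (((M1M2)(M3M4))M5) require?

8090

(M1M2): 10×11 by 11×4 → 10×4, cost 10·11·4 = 440
(M3M4): 4×9 by 9×25 → 4×25, cost 4·9·25 = 900
((M1M2)(M3M4)): 10×4 by 4×25 → 10×25, cost 10·4·25 = 1000; cumulative 2340
(((M1M2)(M3M4))M5): 10×25 by 25×23 → 10×23, cost 10·25·23 = 5750; cumulative 8090
Total: 8090 scalar multiplications.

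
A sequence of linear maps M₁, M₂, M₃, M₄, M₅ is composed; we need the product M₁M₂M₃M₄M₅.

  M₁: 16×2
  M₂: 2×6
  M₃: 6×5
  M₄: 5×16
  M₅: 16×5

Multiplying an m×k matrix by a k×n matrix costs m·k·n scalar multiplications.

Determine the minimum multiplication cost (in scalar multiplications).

Adjacent pairs: M₁M₂ = 16·2·6 = 192; M₂M₃ = 2·6·5 = 60; M₃M₄ = 6·5·16 = 480; M₄M₅ = 5·16·5 = 400.
Length 3: M₁..M₃: k=1: 0+60+16·2·5=220; k=2: 192+0+16·6·5=672 → min 220 | M₂..M₄: k=2: 0+480+2·6·16=672; k=3: 60+0+2·5·16=220 → min 220 | M₃..M₅: k=3: 0+400+6·5·5=550; k=4: 480+0+6·16·5=960 → min 550.
Length 4: M₁..M₄: k=1: 0+220+16·2·16=732; k=2: 192+480+16·6·16=2208; k=3: 220+0+16·5·16=1500 → min 732 | M₂..M₅: k=2: 0+550+2·6·5=610; k=3: 60+400+2·5·5=510; k=4: 220+0+2·16·5=380 → min 380.
Length 5: M₁..M₅: k=1: 0+380+16·2·5=540; k=2: 192+550+16·6·5=1222; k=3: 220+400+16·5·5=1020; k=4: 732+0+16·16·5=2012 → min 540.
Optimal order: (M₁(((M₂M₃)M₄)M₅)) with cost 540.

540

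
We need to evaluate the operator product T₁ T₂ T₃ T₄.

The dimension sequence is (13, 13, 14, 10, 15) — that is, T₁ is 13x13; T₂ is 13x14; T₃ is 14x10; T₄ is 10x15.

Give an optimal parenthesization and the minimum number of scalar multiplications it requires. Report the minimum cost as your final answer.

Adjacent pairs: T₁T₂ = 13·13·14 = 2366; T₂T₃ = 13·14·10 = 1820; T₃T₄ = 14·10·15 = 2100.
Length 3: T₁..T₃: k=1: 0+1820+13·13·10=3510; k=2: 2366+0+13·14·10=4186 → min 3510 | T₂..T₄: k=2: 0+2100+13·14·15=4830; k=3: 1820+0+13·10·15=3770 → min 3770.
Length 4: T₁..T₄: k=1: 0+3770+13·13·15=6305; k=2: 2366+2100+13·14·15=7196; k=3: 3510+0+13·10·15=5460 → min 5460.
Optimal parenthesization: ((T₁ (T₂ T₃)) T₄) with cost 5460.

5460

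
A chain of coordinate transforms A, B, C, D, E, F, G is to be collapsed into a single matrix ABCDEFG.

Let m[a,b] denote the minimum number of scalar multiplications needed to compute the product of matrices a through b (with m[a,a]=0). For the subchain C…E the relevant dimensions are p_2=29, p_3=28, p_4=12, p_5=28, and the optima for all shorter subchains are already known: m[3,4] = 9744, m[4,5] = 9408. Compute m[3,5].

19488

m[3,5] = min over k∈[3,4] of m[3,k]+m[k+1,5]+p_{2}·p_k·p_{5}.
k=3: 0 + 9408 + 29·28·28 = 32144; k=4: 9744 + 0 + 29·12·28 = 19488.
Minimum: 19488 at k=4.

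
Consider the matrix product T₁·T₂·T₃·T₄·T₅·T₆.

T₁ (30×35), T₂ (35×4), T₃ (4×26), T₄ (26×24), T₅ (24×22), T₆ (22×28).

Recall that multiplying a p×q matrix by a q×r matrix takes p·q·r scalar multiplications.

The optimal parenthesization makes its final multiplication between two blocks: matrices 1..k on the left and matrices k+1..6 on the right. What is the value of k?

Adjacent pairs: T₁T₂ = 30·35·4 = 4200; T₂T₃ = 35·4·26 = 3640; T₃T₄ = 4·26·24 = 2496; T₄T₅ = 26·24·22 = 13728; T₅T₆ = 24·22·28 = 14784.
Length 3: T₁..T₃: k=1: 0+3640+30·35·26=30940; k=2: 4200+0+30·4·26=7320 → min 7320 | T₂..T₄: k=2: 0+2496+35·4·24=5856; k=3: 3640+0+35·26·24=25480 → min 5856 | T₃..T₅: k=3: 0+13728+4·26·22=16016; k=4: 2496+0+4·24·22=4608 → min 4608 | T₄..T₆: k=4: 0+14784+26·24·28=32256; k=5: 13728+0+26·22·28=29744 → min 29744.
Length 4: T₁..T₄: k=1: 0+5856+30·35·24=31056; k=2: 4200+2496+30·4·24=9576; k=3: 7320+0+30·26·24=26040 → min 9576 | T₂..T₅: k=2: 0+4608+35·4·22=7688; k=3: 3640+13728+35·26·22=37388; k=4: 5856+0+35·24·22=24336 → min 7688 | T₃..T₆: k=3: 0+29744+4·26·28=32656; k=4: 2496+14784+4·24·28=19968; k=5: 4608+0+4·22·28=7072 → min 7072.
Length 5: T₁..T₅: k=1: 0+7688+30·35·22=30788; k=2: 4200+4608+30·4·22=11448; k=3: 7320+13728+30·26·22=38208; k=4: 9576+0+30·24·22=25416 → min 11448 | T₂..T₆: k=2: 0+7072+35·4·28=10992; k=3: 3640+29744+35·26·28=58864; k=4: 5856+14784+35·24·28=44160; k=5: 7688+0+35·22·28=29248 → min 10992.
Top-level splits: k=1: (T₁..T₁)·(T₂..T₆) → 0+10992+30·35·28 = 40392; k=2: (T₁..T₂)·(T₃..T₆) → 4200+7072+30·4·28 = 14632; k=3: (T₁..T₃)·(T₄..T₆) → 7320+29744+30·26·28 = 58904; k=4: (T₁..T₄)·(T₅..T₆) → 9576+14784+30·24·28 = 44520; k=5: (T₁..T₅)·(T₆..T₆) → 11448+0+30·22·28 = 29928.
Best split is after T₂, i.e. k = 2.

2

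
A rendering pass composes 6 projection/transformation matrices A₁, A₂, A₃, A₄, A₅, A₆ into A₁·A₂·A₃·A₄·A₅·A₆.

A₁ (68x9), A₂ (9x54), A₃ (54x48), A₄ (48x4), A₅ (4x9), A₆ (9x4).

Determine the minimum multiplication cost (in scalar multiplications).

Adjacent pairs: A₁A₂ = 68·9·54 = 33048; A₂A₃ = 9·54·48 = 23328; A₃A₄ = 54·48·4 = 10368; A₄A₅ = 48·4·9 = 1728; A₅A₆ = 4·9·4 = 144.
Length 3: A₁..A₃: k=1: 0+23328+68·9·48=52704; k=2: 33048+0+68·54·48=209304 → min 52704 | A₂..A₄: k=2: 0+10368+9·54·4=12312; k=3: 23328+0+9·48·4=25056 → min 12312 | A₃..A₅: k=3: 0+1728+54·48·9=25056; k=4: 10368+0+54·4·9=12312 → min 12312 | A₄..A₆: k=4: 0+144+48·4·4=912; k=5: 1728+0+48·9·4=3456 → min 912.
Length 4: A₁..A₄: k=1: 0+12312+68·9·4=14760; k=2: 33048+10368+68·54·4=58104; k=3: 52704+0+68·48·4=65760 → min 14760 | A₂..A₅: k=2: 0+12312+9·54·9=16686; k=3: 23328+1728+9·48·9=28944; k=4: 12312+0+9·4·9=12636 → min 12636 | A₃..A₆: k=3: 0+912+54·48·4=11280; k=4: 10368+144+54·4·4=11376; k=5: 12312+0+54·9·4=14256 → min 11280.
Length 5: A₁..A₅: k=1: 0+12636+68·9·9=18144; k=2: 33048+12312+68·54·9=78408; k=3: 52704+1728+68·48·9=83808; k=4: 14760+0+68·4·9=17208 → min 17208 | A₂..A₆: k=2: 0+11280+9·54·4=13224; k=3: 23328+912+9·48·4=25968; k=4: 12312+144+9·4·4=12600; k=5: 12636+0+9·9·4=12960 → min 12600.
Length 6: A₁..A₆: k=1: 0+12600+68·9·4=15048; k=2: 33048+11280+68·54·4=59016; k=3: 52704+912+68·48·4=66672; k=4: 14760+144+68·4·4=15992; k=5: 17208+0+68·9·4=19656 → min 15048.
Optimal order: (A₁·((A₂·(A₃·A₄))·(A₅·A₆))) with cost 15048.

15048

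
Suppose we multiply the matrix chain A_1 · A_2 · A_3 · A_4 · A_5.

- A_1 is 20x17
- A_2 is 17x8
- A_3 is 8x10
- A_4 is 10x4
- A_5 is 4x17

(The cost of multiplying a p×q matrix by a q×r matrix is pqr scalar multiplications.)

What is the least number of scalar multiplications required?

3584

Adjacent pairs: A_1A_2 = 20·17·8 = 2720; A_2A_3 = 17·8·10 = 1360; A_3A_4 = 8·10·4 = 320; A_4A_5 = 10·4·17 = 680.
Length 3: A_1..A_3: k=1: 0+1360+20·17·10=4760; k=2: 2720+0+20·8·10=4320 → min 4320 | A_2..A_4: k=2: 0+320+17·8·4=864; k=3: 1360+0+17·10·4=2040 → min 864 | A_3..A_5: k=3: 0+680+8·10·17=2040; k=4: 320+0+8·4·17=864 → min 864.
Length 4: A_1..A_4: k=1: 0+864+20·17·4=2224; k=2: 2720+320+20·8·4=3680; k=3: 4320+0+20·10·4=5120 → min 2224 | A_2..A_5: k=2: 0+864+17·8·17=3176; k=3: 1360+680+17·10·17=4930; k=4: 864+0+17·4·17=2020 → min 2020.
Length 5: A_1..A_5: k=1: 0+2020+20·17·17=7800; k=2: 2720+864+20·8·17=6304; k=3: 4320+680+20·10·17=8400; k=4: 2224+0+20·4·17=3584 → min 3584.
Optimal order: ((A_1 · (A_2 · (A_3 · A_4))) · A_5) with cost 3584.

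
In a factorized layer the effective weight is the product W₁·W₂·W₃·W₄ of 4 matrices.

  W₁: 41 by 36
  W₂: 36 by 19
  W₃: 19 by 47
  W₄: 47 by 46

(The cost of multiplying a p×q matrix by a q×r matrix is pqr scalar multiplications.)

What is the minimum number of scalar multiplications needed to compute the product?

Adjacent pairs: W₁W₂ = 41·36·19 = 28044; W₂W₃ = 36·19·47 = 32148; W₃W₄ = 19·47·46 = 41078.
Length 3: W₁..W₃: k=1: 0+32148+41·36·47=101520; k=2: 28044+0+41·19·47=64657 → min 64657 | W₂..W₄: k=2: 0+41078+36·19·46=72542; k=3: 32148+0+36·47·46=109980 → min 72542.
Length 4: W₁..W₄: k=1: 0+72542+41·36·46=140438; k=2: 28044+41078+41·19·46=104956; k=3: 64657+0+41·47·46=153299 → min 104956.
Optimal order: ((W₁·W₂)·(W₃·W₄)) with cost 104956.

104956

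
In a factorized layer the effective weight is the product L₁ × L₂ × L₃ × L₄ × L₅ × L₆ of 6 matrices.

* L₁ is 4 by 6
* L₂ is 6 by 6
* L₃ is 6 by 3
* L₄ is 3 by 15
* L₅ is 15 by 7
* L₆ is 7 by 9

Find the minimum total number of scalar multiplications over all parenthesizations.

792

Adjacent pairs: L₁L₂ = 4·6·6 = 144; L₂L₃ = 6·6·3 = 108; L₃L₄ = 6·3·15 = 270; L₄L₅ = 3·15·7 = 315; L₅L₆ = 15·7·9 = 945.
Length 3: L₁..L₃: k=1: 0+108+4·6·3=180; k=2: 144+0+4·6·3=216 → min 180 | L₂..L₄: k=2: 0+270+6·6·15=810; k=3: 108+0+6·3·15=378 → min 378 | L₃..L₅: k=3: 0+315+6·3·7=441; k=4: 270+0+6·15·7=900 → min 441 | L₄..L₆: k=4: 0+945+3·15·9=1350; k=5: 315+0+3·7·9=504 → min 504.
Length 4: L₁..L₄: k=1: 0+378+4·6·15=738; k=2: 144+270+4·6·15=774; k=3: 180+0+4·3·15=360 → min 360 | L₂..L₅: k=2: 0+441+6·6·7=693; k=3: 108+315+6·3·7=549; k=4: 378+0+6·15·7=1008 → min 549 | L₃..L₆: k=3: 0+504+6·3·9=666; k=4: 270+945+6·15·9=2025; k=5: 441+0+6·7·9=819 → min 666.
Length 5: L₁..L₅: k=1: 0+549+4·6·7=717; k=2: 144+441+4·6·7=753; k=3: 180+315+4·3·7=579; k=4: 360+0+4·15·7=780 → min 579 | L₂..L₆: k=2: 0+666+6·6·9=990; k=3: 108+504+6·3·9=774; k=4: 378+945+6·15·9=2133; k=5: 549+0+6·7·9=927 → min 774.
Length 6: L₁..L₆: k=1: 0+774+4·6·9=990; k=2: 144+666+4·6·9=1026; k=3: 180+504+4·3·9=792; k=4: 360+945+4·15·9=1845; k=5: 579+0+4·7·9=831 → min 792.
Optimal order: ((L₁ × (L₂ × L₃)) × ((L₄ × L₅) × L₆)) with cost 792.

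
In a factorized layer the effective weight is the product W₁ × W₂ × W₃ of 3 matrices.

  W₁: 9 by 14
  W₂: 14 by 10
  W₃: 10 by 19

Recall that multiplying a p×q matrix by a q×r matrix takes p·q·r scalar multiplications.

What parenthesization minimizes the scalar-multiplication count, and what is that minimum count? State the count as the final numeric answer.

(W₁ × (W₂ × W₃)): cost 5054.
((W₁ × W₂) × W₃): cost 2970.
Optimal: ((W₁ × W₂) × W₃) with cost 2970.

2970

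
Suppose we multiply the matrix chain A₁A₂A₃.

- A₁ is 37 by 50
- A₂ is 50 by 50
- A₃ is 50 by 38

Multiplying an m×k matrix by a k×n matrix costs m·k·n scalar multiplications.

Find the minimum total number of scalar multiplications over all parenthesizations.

162800

Order (A₁(A₂A₃)): (A₂A₃): 50×50 by 50×38 → 50×38, cost 50·50·38 = 95000; (A₁(A₂A₃)): 37×50 by 50×38 → 37×38, cost 37·50·38 = 70300; cumulative 165300. Total 165300.
Order ((A₁A₂)A₃): (A₁A₂): 37×50 by 50×50 → 37×50, cost 37·50·50 = 92500; ((A₁A₂)A₃): 37×50 by 50×38 → 37×38, cost 37·50·38 = 70300; cumulative 162800. Total 162800.
Minimum: 162800.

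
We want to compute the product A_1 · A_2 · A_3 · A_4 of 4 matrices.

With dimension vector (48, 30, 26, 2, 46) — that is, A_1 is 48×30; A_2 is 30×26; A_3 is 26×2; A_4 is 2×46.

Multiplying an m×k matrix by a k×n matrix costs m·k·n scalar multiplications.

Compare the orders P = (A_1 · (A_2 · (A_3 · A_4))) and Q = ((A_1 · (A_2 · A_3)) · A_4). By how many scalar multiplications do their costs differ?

95656

Order P = (A_1 · (A_2 · (A_3 · A_4))): (A_3 · A_4): 26×2 by 2×46 → 26×46, cost 26·2·46 = 2392; (A_2 · (A_3 · A_4)): 30×26 by 26×46 → 30×46, cost 30·26·46 = 35880; cumulative 38272; (A_1 · (A_2 · (A_3 · A_4))): 48×30 by 30×46 → 48×46, cost 48·30·46 = 66240; cumulative 104512. Total 104512.
Order Q = ((A_1 · (A_2 · A_3)) · A_4): (A_2 · A_3): 30×26 by 26×2 → 30×2, cost 30·26·2 = 1560; (A_1 · (A_2 · A_3)): 48×30 by 30×2 → 48×2, cost 48·30·2 = 2880; cumulative 4440; ((A_1 · (A_2 · A_3)) · A_4): 48×2 by 2×46 → 48×46, cost 48·2·46 = 4416; cumulative 8856. Total 8856.
Difference: |104512 − 8856| = 95656.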